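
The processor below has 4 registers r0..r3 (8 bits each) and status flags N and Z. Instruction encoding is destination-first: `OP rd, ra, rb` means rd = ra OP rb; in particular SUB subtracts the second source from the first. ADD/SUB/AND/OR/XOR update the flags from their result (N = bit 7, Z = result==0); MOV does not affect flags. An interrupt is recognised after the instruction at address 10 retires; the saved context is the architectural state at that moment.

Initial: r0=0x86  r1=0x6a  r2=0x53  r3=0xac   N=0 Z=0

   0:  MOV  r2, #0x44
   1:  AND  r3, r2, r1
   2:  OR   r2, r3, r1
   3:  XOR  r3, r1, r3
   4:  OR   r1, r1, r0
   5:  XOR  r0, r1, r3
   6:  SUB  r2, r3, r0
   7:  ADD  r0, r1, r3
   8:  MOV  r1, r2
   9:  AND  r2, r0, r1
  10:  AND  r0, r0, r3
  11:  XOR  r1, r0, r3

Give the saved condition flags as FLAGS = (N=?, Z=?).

FLAGS = (N=0, Z=0)

after  0: r0=0x86 r1=0x6a r2=0x44 r3=0xac  N=0 Z=0
after  1: r0=0x86 r1=0x6a r2=0x44 r3=0x40  N=0 Z=0
after  2: r0=0x86 r1=0x6a r2=0x6a r3=0x40  N=0 Z=0
after  3: r0=0x86 r1=0x6a r2=0x6a r3=0x2a  N=0 Z=0
after  4: r0=0x86 r1=0xee r2=0x6a r3=0x2a  N=1 Z=0
after  5: r0=0xc4 r1=0xee r2=0x6a r3=0x2a  N=1 Z=0
after  6: r0=0xc4 r1=0xee r2=0x66 r3=0x2a  N=0 Z=0
after  7: r0=0x18 r1=0xee r2=0x66 r3=0x2a  N=0 Z=0
after  8: r0=0x18 r1=0x66 r2=0x66 r3=0x2a  N=0 Z=0
after  9: r0=0x18 r1=0x66 r2=0x00 r3=0x2a  N=0 Z=1
after 10: r0=0x08 r1=0x66 r2=0x00 r3=0x2a  N=0 Z=0
-- IRQ taken; context saved, return-PC = 11 --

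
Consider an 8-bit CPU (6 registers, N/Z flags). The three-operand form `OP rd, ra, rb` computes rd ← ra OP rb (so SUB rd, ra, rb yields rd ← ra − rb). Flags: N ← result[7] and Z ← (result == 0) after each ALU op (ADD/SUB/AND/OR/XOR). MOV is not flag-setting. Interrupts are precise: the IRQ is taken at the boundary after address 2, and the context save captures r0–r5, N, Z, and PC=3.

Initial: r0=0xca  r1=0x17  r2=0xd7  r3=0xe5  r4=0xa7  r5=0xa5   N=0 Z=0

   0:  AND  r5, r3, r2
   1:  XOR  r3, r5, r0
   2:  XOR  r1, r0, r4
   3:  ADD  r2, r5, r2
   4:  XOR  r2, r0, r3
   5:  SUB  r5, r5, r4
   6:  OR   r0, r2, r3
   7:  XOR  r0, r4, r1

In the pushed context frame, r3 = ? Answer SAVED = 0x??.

after  0: r0=0xca r1=0x17 r2=0xd7 r3=0xe5 r4=0xa7 r5=0xc5  N=1 Z=0
after  1: r0=0xca r1=0x17 r2=0xd7 r3=0x0f r4=0xa7 r5=0xc5  N=0 Z=0
after  2: r0=0xca r1=0x6d r2=0xd7 r3=0x0f r4=0xa7 r5=0xc5  N=0 Z=0
-- IRQ taken; context saved, return-PC = 3 --

SAVED = 0x0f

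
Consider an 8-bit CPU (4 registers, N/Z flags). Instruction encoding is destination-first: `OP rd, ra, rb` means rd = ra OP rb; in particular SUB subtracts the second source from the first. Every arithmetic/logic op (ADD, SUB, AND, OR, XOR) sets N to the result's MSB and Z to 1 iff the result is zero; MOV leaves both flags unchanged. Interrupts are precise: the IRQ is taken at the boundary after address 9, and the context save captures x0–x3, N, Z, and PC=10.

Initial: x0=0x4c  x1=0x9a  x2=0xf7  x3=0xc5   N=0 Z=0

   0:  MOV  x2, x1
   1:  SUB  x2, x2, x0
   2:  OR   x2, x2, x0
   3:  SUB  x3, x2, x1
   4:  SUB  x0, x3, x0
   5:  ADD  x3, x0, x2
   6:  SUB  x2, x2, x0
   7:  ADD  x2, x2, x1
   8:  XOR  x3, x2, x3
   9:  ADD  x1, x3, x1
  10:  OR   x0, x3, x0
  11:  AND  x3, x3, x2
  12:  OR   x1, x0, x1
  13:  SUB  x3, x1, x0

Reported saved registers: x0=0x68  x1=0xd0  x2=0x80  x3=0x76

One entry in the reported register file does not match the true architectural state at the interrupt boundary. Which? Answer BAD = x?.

after  0: x0=0x4c x1=0x9a x2=0x9a x3=0xc5  N=0 Z=0
after  1: x0=0x4c x1=0x9a x2=0x4e x3=0xc5  N=0 Z=0
after  2: x0=0x4c x1=0x9a x2=0x4e x3=0xc5  N=0 Z=0
after  3: x0=0x4c x1=0x9a x2=0x4e x3=0xb4  N=1 Z=0
after  4: x0=0x68 x1=0x9a x2=0x4e x3=0xb4  N=0 Z=0
after  5: x0=0x68 x1=0x9a x2=0x4e x3=0xb6  N=1 Z=0
after  6: x0=0x68 x1=0x9a x2=0xe6 x3=0xb6  N=1 Z=0
after  7: x0=0x68 x1=0x9a x2=0x80 x3=0xb6  N=1 Z=0
after  8: x0=0x68 x1=0x9a x2=0x80 x3=0x36  N=0 Z=0
after  9: x0=0x68 x1=0xd0 x2=0x80 x3=0x36  N=1 Z=0
-- IRQ taken; context saved, return-PC = 10 --
mismatch: x3: reported 0x76 vs actual 0x36

BAD = x3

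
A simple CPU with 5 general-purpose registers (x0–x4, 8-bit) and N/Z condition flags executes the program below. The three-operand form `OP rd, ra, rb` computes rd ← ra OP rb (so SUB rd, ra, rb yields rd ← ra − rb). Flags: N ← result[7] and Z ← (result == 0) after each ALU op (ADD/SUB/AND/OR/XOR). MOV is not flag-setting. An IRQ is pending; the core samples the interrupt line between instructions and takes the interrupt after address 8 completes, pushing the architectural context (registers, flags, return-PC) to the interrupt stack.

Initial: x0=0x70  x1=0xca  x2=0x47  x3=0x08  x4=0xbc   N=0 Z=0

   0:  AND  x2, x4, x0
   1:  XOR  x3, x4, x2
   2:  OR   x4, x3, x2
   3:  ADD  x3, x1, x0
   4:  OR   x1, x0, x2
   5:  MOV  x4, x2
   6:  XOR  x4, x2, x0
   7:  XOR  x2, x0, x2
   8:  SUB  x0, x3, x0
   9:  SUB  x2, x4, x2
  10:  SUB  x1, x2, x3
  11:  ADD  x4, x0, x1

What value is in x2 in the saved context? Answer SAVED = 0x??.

SAVED = 0x40

after  0: x0=0x70 x1=0xca x2=0x30 x3=0x08 x4=0xbc  N=0 Z=0
after  1: x0=0x70 x1=0xca x2=0x30 x3=0x8c x4=0xbc  N=1 Z=0
after  2: x0=0x70 x1=0xca x2=0x30 x3=0x8c x4=0xbc  N=1 Z=0
after  3: x0=0x70 x1=0xca x2=0x30 x3=0x3a x4=0xbc  N=0 Z=0
after  4: x0=0x70 x1=0x70 x2=0x30 x3=0x3a x4=0xbc  N=0 Z=0
after  5: x0=0x70 x1=0x70 x2=0x30 x3=0x3a x4=0x30  N=0 Z=0
after  6: x0=0x70 x1=0x70 x2=0x30 x3=0x3a x4=0x40  N=0 Z=0
after  7: x0=0x70 x1=0x70 x2=0x40 x3=0x3a x4=0x40  N=0 Z=0
after  8: x0=0xca x1=0x70 x2=0x40 x3=0x3a x4=0x40  N=1 Z=0
-- IRQ taken; context saved, return-PC = 9 --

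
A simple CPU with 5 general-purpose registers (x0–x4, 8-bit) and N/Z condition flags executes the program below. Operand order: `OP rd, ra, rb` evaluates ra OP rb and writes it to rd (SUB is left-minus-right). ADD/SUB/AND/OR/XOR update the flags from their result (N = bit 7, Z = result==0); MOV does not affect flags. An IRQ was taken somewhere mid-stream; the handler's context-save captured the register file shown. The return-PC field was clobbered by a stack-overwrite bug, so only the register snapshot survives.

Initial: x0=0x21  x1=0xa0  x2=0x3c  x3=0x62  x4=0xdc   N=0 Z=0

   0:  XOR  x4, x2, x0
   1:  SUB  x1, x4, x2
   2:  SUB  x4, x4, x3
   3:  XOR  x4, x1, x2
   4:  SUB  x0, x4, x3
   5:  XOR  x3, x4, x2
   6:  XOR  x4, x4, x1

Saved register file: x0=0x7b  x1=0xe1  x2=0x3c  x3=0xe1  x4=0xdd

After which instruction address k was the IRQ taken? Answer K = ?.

after  0: x0=0x21 x1=0xa0 x2=0x3c x3=0x62 x4=0x1d  N=0 Z=0
after  1: x0=0x21 x1=0xe1 x2=0x3c x3=0x62 x4=0x1d  N=1 Z=0
after  2: x0=0x21 x1=0xe1 x2=0x3c x3=0x62 x4=0xbb  N=1 Z=0
after  3: x0=0x21 x1=0xe1 x2=0x3c x3=0x62 x4=0xdd  N=1 Z=0
after  4: x0=0x7b x1=0xe1 x2=0x3c x3=0x62 x4=0xdd  N=0 Z=0
after  5: x0=0x7b x1=0xe1 x2=0x3c x3=0xe1 x4=0xdd  N=1 Z=0
-- IRQ taken; context saved, return-PC = 6 --

K = 5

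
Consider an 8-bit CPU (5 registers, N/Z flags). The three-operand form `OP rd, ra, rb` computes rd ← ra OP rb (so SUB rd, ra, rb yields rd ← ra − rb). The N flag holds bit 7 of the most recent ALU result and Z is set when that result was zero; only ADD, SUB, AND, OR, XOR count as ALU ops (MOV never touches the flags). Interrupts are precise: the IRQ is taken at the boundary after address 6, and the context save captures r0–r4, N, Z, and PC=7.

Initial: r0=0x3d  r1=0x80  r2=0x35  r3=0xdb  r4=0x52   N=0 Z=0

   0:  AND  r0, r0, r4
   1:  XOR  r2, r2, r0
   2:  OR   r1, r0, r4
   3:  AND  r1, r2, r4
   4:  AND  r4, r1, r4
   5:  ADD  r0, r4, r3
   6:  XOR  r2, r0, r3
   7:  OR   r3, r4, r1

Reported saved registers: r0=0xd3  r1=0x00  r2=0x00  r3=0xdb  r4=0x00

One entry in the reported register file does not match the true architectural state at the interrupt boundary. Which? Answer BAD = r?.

after  0: r0=0x10 r1=0x80 r2=0x35 r3=0xdb r4=0x52  N=0 Z=0
after  1: r0=0x10 r1=0x80 r2=0x25 r3=0xdb r4=0x52  N=0 Z=0
after  2: r0=0x10 r1=0x52 r2=0x25 r3=0xdb r4=0x52  N=0 Z=0
after  3: r0=0x10 r1=0x00 r2=0x25 r3=0xdb r4=0x52  N=0 Z=1
after  4: r0=0x10 r1=0x00 r2=0x25 r3=0xdb r4=0x00  N=0 Z=1
after  5: r0=0xdb r1=0x00 r2=0x25 r3=0xdb r4=0x00  N=1 Z=0
after  6: r0=0xdb r1=0x00 r2=0x00 r3=0xdb r4=0x00  N=0 Z=1
-- IRQ taken; context saved, return-PC = 7 --
mismatch: r0: reported 0xd3 vs actual 0xdb

BAD = r0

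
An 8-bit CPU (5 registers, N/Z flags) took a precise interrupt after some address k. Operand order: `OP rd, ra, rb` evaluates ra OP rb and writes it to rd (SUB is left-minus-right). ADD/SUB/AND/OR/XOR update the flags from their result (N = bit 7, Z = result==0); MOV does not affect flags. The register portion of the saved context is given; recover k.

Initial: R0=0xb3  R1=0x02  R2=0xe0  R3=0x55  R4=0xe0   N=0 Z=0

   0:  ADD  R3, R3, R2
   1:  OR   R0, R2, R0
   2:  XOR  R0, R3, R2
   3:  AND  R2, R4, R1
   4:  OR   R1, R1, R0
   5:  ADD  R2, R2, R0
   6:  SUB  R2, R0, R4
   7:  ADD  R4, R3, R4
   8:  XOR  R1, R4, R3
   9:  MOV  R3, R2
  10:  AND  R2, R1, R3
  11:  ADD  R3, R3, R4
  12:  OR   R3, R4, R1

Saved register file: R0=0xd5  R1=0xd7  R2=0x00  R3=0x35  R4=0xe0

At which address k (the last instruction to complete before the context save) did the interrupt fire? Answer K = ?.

K = 4

after  0: R0=0xb3 R1=0x02 R2=0xe0 R3=0x35 R4=0xe0  N=0 Z=0
after  1: R0=0xf3 R1=0x02 R2=0xe0 R3=0x35 R4=0xe0  N=1 Z=0
after  2: R0=0xd5 R1=0x02 R2=0xe0 R3=0x35 R4=0xe0  N=1 Z=0
after  3: R0=0xd5 R1=0x02 R2=0x00 R3=0x35 R4=0xe0  N=0 Z=1
after  4: R0=0xd5 R1=0xd7 R2=0x00 R3=0x35 R4=0xe0  N=1 Z=0
-- IRQ taken; context saved, return-PC = 5 --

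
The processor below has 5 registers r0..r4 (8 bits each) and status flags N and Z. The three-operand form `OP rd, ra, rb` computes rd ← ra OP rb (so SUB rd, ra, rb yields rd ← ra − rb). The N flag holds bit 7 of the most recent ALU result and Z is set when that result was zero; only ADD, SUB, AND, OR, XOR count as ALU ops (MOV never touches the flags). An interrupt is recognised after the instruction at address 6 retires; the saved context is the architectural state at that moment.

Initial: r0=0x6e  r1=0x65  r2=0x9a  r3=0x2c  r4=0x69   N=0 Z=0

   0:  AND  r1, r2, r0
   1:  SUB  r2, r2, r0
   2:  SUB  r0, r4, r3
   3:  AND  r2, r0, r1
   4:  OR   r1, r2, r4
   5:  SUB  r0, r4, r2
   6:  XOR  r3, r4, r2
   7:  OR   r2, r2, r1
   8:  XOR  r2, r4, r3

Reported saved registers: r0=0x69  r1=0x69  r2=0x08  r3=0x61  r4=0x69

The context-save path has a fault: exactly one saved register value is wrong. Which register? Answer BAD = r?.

BAD = r0

after  0: r0=0x6e r1=0x0a r2=0x9a r3=0x2c r4=0x69  N=0 Z=0
after  1: r0=0x6e r1=0x0a r2=0x2c r3=0x2c r4=0x69  N=0 Z=0
after  2: r0=0x3d r1=0x0a r2=0x2c r3=0x2c r4=0x69  N=0 Z=0
after  3: r0=0x3d r1=0x0a r2=0x08 r3=0x2c r4=0x69  N=0 Z=0
after  4: r0=0x3d r1=0x69 r2=0x08 r3=0x2c r4=0x69  N=0 Z=0
after  5: r0=0x61 r1=0x69 r2=0x08 r3=0x2c r4=0x69  N=0 Z=0
after  6: r0=0x61 r1=0x69 r2=0x08 r3=0x61 r4=0x69  N=0 Z=0
-- IRQ taken; context saved, return-PC = 7 --
mismatch: r0: reported 0x69 vs actual 0x61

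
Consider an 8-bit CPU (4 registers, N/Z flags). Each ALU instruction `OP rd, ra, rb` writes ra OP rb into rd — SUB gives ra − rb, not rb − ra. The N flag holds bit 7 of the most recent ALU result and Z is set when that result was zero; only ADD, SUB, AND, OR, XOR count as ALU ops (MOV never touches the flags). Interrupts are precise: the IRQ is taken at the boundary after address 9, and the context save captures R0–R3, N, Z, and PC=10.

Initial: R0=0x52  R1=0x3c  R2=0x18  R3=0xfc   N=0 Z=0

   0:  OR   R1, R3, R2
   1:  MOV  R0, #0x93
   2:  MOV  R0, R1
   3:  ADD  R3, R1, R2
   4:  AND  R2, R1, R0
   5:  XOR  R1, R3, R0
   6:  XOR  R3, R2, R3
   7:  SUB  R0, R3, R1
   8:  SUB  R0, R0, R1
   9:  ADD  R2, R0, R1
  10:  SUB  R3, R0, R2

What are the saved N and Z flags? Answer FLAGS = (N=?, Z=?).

FLAGS = (N=0, Z=1)

after  0: R0=0x52 R1=0xfc R2=0x18 R3=0xfc  N=1 Z=0
after  1: R0=0x93 R1=0xfc R2=0x18 R3=0xfc  N=1 Z=0
after  2: R0=0xfc R1=0xfc R2=0x18 R3=0xfc  N=1 Z=0
after  3: R0=0xfc R1=0xfc R2=0x18 R3=0x14  N=0 Z=0
after  4: R0=0xfc R1=0xfc R2=0xfc R3=0x14  N=1 Z=0
after  5: R0=0xfc R1=0xe8 R2=0xfc R3=0x14  N=1 Z=0
after  6: R0=0xfc R1=0xe8 R2=0xfc R3=0xe8  N=1 Z=0
after  7: R0=0x00 R1=0xe8 R2=0xfc R3=0xe8  N=0 Z=1
after  8: R0=0x18 R1=0xe8 R2=0xfc R3=0xe8  N=0 Z=0
after  9: R0=0x18 R1=0xe8 R2=0x00 R3=0xe8  N=0 Z=1
-- IRQ taken; context saved, return-PC = 10 --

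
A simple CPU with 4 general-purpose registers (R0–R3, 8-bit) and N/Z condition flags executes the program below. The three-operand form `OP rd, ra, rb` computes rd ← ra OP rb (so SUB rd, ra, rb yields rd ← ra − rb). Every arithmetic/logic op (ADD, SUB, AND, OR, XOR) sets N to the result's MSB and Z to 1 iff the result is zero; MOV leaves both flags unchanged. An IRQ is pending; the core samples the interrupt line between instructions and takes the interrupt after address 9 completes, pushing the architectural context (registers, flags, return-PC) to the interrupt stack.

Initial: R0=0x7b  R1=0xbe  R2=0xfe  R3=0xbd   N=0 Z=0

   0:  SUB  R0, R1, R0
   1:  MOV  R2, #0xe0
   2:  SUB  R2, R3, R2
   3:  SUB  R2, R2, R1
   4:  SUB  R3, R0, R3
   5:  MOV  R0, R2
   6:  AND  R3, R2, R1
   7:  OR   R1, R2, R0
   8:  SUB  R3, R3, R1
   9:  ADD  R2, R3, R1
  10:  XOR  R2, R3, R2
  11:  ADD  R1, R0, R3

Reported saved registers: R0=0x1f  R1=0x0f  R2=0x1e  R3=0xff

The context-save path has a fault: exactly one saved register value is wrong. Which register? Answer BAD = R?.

BAD = R1

after  0: R0=0x43 R1=0xbe R2=0xfe R3=0xbd  N=0 Z=0
after  1: R0=0x43 R1=0xbe R2=0xe0 R3=0xbd  N=0 Z=0
after  2: R0=0x43 R1=0xbe R2=0xdd R3=0xbd  N=1 Z=0
after  3: R0=0x43 R1=0xbe R2=0x1f R3=0xbd  N=0 Z=0
after  4: R0=0x43 R1=0xbe R2=0x1f R3=0x86  N=1 Z=0
after  5: R0=0x1f R1=0xbe R2=0x1f R3=0x86  N=1 Z=0
after  6: R0=0x1f R1=0xbe R2=0x1f R3=0x1e  N=0 Z=0
after  7: R0=0x1f R1=0x1f R2=0x1f R3=0x1e  N=0 Z=0
after  8: R0=0x1f R1=0x1f R2=0x1f R3=0xff  N=1 Z=0
after  9: R0=0x1f R1=0x1f R2=0x1e R3=0xff  N=0 Z=0
-- IRQ taken; context saved, return-PC = 10 --
mismatch: R1: reported 0x0f vs actual 0x1f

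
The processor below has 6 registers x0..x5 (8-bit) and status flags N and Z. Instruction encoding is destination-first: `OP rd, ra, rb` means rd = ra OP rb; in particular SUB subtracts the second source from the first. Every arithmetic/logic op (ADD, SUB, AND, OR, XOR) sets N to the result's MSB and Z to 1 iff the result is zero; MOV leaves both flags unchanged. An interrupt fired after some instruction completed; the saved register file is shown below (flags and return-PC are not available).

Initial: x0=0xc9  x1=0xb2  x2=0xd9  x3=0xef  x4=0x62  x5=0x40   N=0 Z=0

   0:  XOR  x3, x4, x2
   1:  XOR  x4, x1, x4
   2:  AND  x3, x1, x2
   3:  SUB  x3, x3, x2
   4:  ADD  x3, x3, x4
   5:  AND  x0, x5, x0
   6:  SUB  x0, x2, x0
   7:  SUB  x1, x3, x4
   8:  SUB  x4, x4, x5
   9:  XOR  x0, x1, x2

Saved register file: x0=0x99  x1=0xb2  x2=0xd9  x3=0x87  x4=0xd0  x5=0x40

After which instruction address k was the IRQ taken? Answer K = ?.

K = 6

after  0: x0=0xc9 x1=0xb2 x2=0xd9 x3=0xbb x4=0x62 x5=0x40  N=1 Z=0
after  1: x0=0xc9 x1=0xb2 x2=0xd9 x3=0xbb x4=0xd0 x5=0x40  N=1 Z=0
after  2: x0=0xc9 x1=0xb2 x2=0xd9 x3=0x90 x4=0xd0 x5=0x40  N=1 Z=0
after  3: x0=0xc9 x1=0xb2 x2=0xd9 x3=0xb7 x4=0xd0 x5=0x40  N=1 Z=0
after  4: x0=0xc9 x1=0xb2 x2=0xd9 x3=0x87 x4=0xd0 x5=0x40  N=1 Z=0
after  5: x0=0x40 x1=0xb2 x2=0xd9 x3=0x87 x4=0xd0 x5=0x40  N=0 Z=0
after  6: x0=0x99 x1=0xb2 x2=0xd9 x3=0x87 x4=0xd0 x5=0x40  N=1 Z=0
-- IRQ taken; context saved, return-PC = 7 --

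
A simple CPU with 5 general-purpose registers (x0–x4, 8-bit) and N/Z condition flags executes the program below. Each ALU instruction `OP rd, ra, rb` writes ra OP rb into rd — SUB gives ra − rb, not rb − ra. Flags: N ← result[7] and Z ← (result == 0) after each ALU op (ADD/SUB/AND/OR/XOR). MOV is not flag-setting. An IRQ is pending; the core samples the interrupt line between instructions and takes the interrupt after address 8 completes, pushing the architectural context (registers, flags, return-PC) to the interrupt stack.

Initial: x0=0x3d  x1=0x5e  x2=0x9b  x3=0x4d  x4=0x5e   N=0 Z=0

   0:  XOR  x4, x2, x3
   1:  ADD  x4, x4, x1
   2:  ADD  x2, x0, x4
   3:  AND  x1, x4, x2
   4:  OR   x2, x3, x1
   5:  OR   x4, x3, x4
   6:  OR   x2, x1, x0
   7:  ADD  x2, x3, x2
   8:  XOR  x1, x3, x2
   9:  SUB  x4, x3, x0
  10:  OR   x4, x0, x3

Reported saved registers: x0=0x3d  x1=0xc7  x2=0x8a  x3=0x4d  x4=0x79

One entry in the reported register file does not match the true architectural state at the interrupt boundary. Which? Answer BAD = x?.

after  0: x0=0x3d x1=0x5e x2=0x9b x3=0x4d x4=0xd6  N=1 Z=0
after  1: x0=0x3d x1=0x5e x2=0x9b x3=0x4d x4=0x34  N=0 Z=0
after  2: x0=0x3d x1=0x5e x2=0x71 x3=0x4d x4=0x34  N=0 Z=0
after  3: x0=0x3d x1=0x30 x2=0x71 x3=0x4d x4=0x34  N=0 Z=0
after  4: x0=0x3d x1=0x30 x2=0x7d x3=0x4d x4=0x34  N=0 Z=0
after  5: x0=0x3d x1=0x30 x2=0x7d x3=0x4d x4=0x7d  N=0 Z=0
after  6: x0=0x3d x1=0x30 x2=0x3d x3=0x4d x4=0x7d  N=0 Z=0
after  7: x0=0x3d x1=0x30 x2=0x8a x3=0x4d x4=0x7d  N=1 Z=0
after  8: x0=0x3d x1=0xc7 x2=0x8a x3=0x4d x4=0x7d  N=1 Z=0
-- IRQ taken; context saved, return-PC = 9 --
mismatch: x4: reported 0x79 vs actual 0x7d

BAD = x4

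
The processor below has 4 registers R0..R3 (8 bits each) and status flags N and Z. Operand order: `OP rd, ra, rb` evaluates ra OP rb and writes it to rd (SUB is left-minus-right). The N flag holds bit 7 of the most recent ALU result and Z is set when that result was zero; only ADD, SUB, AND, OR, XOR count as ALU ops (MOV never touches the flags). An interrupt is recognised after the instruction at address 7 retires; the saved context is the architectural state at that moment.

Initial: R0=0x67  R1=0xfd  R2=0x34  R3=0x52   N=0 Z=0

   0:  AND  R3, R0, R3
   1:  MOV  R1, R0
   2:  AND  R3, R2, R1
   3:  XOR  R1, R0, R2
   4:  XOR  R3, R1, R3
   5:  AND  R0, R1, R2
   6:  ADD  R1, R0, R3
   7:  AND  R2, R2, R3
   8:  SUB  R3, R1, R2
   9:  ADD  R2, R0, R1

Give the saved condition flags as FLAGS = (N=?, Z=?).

after  0: R0=0x67 R1=0xfd R2=0x34 R3=0x42  N=0 Z=0
after  1: R0=0x67 R1=0x67 R2=0x34 R3=0x42  N=0 Z=0
after  2: R0=0x67 R1=0x67 R2=0x34 R3=0x24  N=0 Z=0
after  3: R0=0x67 R1=0x53 R2=0x34 R3=0x24  N=0 Z=0
after  4: R0=0x67 R1=0x53 R2=0x34 R3=0x77  N=0 Z=0
after  5: R0=0x10 R1=0x53 R2=0x34 R3=0x77  N=0 Z=0
after  6: R0=0x10 R1=0x87 R2=0x34 R3=0x77  N=1 Z=0
after  7: R0=0x10 R1=0x87 R2=0x34 R3=0x77  N=0 Z=0
-- IRQ taken; context saved, return-PC = 8 --

FLAGS = (N=0, Z=0)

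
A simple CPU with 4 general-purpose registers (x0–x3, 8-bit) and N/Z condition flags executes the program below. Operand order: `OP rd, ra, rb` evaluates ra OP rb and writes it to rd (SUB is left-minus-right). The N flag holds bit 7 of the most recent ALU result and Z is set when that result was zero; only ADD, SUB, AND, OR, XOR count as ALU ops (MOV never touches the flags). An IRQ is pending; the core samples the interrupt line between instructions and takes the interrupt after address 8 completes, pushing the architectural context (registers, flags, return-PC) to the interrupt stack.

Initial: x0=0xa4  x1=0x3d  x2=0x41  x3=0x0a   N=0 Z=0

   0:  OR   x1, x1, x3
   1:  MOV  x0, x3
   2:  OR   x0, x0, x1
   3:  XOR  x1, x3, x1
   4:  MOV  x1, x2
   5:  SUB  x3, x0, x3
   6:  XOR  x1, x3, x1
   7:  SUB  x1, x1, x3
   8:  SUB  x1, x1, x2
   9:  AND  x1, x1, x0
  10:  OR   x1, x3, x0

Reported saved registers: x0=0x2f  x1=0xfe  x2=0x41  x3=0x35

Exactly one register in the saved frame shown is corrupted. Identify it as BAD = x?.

BAD = x0

after  0: x0=0xa4 x1=0x3f x2=0x41 x3=0x0a  N=0 Z=0
after  1: x0=0x0a x1=0x3f x2=0x41 x3=0x0a  N=0 Z=0
after  2: x0=0x3f x1=0x3f x2=0x41 x3=0x0a  N=0 Z=0
after  3: x0=0x3f x1=0x35 x2=0x41 x3=0x0a  N=0 Z=0
after  4: x0=0x3f x1=0x41 x2=0x41 x3=0x0a  N=0 Z=0
after  5: x0=0x3f x1=0x41 x2=0x41 x3=0x35  N=0 Z=0
after  6: x0=0x3f x1=0x74 x2=0x41 x3=0x35  N=0 Z=0
after  7: x0=0x3f x1=0x3f x2=0x41 x3=0x35  N=0 Z=0
after  8: x0=0x3f x1=0xfe x2=0x41 x3=0x35  N=1 Z=0
-- IRQ taken; context saved, return-PC = 9 --
mismatch: x0: reported 0x2f vs actual 0x3f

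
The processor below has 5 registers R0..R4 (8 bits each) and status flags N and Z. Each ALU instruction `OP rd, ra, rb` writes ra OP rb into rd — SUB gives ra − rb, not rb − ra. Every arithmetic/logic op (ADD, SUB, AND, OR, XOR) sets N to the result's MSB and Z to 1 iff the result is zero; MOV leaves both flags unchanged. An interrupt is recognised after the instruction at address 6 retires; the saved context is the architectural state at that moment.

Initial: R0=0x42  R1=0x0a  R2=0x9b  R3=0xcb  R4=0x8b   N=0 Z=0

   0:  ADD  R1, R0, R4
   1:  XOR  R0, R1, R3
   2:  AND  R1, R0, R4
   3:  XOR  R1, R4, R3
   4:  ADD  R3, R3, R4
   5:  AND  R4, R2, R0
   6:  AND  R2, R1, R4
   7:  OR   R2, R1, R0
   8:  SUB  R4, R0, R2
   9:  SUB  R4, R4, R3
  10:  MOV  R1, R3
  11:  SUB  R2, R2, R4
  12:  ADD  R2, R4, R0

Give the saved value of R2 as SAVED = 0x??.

after  0: R0=0x42 R1=0xcd R2=0x9b R3=0xcb R4=0x8b  N=1 Z=0
after  1: R0=0x06 R1=0xcd R2=0x9b R3=0xcb R4=0x8b  N=0 Z=0
after  2: R0=0x06 R1=0x02 R2=0x9b R3=0xcb R4=0x8b  N=0 Z=0
after  3: R0=0x06 R1=0x40 R2=0x9b R3=0xcb R4=0x8b  N=0 Z=0
after  4: R0=0x06 R1=0x40 R2=0x9b R3=0x56 R4=0x8b  N=0 Z=0
after  5: R0=0x06 R1=0x40 R2=0x9b R3=0x56 R4=0x02  N=0 Z=0
after  6: R0=0x06 R1=0x40 R2=0x00 R3=0x56 R4=0x02  N=0 Z=1
-- IRQ taken; context saved, return-PC = 7 --

SAVED = 0x00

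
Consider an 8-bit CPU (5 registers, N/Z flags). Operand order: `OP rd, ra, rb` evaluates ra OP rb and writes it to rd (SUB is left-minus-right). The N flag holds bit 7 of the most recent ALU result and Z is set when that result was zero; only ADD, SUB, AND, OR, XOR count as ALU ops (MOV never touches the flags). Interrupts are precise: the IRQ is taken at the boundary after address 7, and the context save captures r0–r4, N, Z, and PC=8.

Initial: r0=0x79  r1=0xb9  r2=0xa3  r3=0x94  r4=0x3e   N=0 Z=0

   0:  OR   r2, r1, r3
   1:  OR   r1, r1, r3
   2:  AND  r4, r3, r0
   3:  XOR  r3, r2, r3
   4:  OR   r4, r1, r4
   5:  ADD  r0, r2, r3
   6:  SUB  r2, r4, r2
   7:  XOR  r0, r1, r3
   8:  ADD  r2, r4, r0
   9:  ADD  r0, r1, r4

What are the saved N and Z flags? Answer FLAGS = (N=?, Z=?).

FLAGS = (N=1, Z=0)

after  0: r0=0x79 r1=0xb9 r2=0xbd r3=0x94 r4=0x3e  N=1 Z=0
after  1: r0=0x79 r1=0xbd r2=0xbd r3=0x94 r4=0x3e  N=1 Z=0
after  2: r0=0x79 r1=0xbd r2=0xbd r3=0x94 r4=0x10  N=0 Z=0
after  3: r0=0x79 r1=0xbd r2=0xbd r3=0x29 r4=0x10  N=0 Z=0
after  4: r0=0x79 r1=0xbd r2=0xbd r3=0x29 r4=0xbd  N=1 Z=0
after  5: r0=0xe6 r1=0xbd r2=0xbd r3=0x29 r4=0xbd  N=1 Z=0
after  6: r0=0xe6 r1=0xbd r2=0x00 r3=0x29 r4=0xbd  N=0 Z=1
after  7: r0=0x94 r1=0xbd r2=0x00 r3=0x29 r4=0xbd  N=1 Z=0
-- IRQ taken; context saved, return-PC = 8 --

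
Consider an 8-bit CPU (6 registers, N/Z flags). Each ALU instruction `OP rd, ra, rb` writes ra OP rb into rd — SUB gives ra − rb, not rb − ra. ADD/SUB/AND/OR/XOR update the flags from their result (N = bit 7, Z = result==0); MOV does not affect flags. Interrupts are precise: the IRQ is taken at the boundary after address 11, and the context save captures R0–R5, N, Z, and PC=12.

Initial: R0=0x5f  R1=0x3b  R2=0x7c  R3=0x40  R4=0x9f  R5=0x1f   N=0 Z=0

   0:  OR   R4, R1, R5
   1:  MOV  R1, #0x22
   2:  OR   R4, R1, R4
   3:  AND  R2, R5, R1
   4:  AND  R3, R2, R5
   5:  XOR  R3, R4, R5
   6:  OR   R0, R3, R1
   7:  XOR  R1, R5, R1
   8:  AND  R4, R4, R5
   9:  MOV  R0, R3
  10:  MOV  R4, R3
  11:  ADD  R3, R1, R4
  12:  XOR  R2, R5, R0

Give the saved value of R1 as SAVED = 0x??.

after  0: R0=0x5f R1=0x3b R2=0x7c R3=0x40 R4=0x3f R5=0x1f  N=0 Z=0
after  1: R0=0x5f R1=0x22 R2=0x7c R3=0x40 R4=0x3f R5=0x1f  N=0 Z=0
after  2: R0=0x5f R1=0x22 R2=0x7c R3=0x40 R4=0x3f R5=0x1f  N=0 Z=0
after  3: R0=0x5f R1=0x22 R2=0x02 R3=0x40 R4=0x3f R5=0x1f  N=0 Z=0
after  4: R0=0x5f R1=0x22 R2=0x02 R3=0x02 R4=0x3f R5=0x1f  N=0 Z=0
after  5: R0=0x5f R1=0x22 R2=0x02 R3=0x20 R4=0x3f R5=0x1f  N=0 Z=0
after  6: R0=0x22 R1=0x22 R2=0x02 R3=0x20 R4=0x3f R5=0x1f  N=0 Z=0
after  7: R0=0x22 R1=0x3d R2=0x02 R3=0x20 R4=0x3f R5=0x1f  N=0 Z=0
after  8: R0=0x22 R1=0x3d R2=0x02 R3=0x20 R4=0x1f R5=0x1f  N=0 Z=0
after  9: R0=0x20 R1=0x3d R2=0x02 R3=0x20 R4=0x1f R5=0x1f  N=0 Z=0
after 10: R0=0x20 R1=0x3d R2=0x02 R3=0x20 R4=0x20 R5=0x1f  N=0 Z=0
after 11: R0=0x20 R1=0x3d R2=0x02 R3=0x5d R4=0x20 R5=0x1f  N=0 Z=0
-- IRQ taken; context saved, return-PC = 12 --

SAVED = 0x3d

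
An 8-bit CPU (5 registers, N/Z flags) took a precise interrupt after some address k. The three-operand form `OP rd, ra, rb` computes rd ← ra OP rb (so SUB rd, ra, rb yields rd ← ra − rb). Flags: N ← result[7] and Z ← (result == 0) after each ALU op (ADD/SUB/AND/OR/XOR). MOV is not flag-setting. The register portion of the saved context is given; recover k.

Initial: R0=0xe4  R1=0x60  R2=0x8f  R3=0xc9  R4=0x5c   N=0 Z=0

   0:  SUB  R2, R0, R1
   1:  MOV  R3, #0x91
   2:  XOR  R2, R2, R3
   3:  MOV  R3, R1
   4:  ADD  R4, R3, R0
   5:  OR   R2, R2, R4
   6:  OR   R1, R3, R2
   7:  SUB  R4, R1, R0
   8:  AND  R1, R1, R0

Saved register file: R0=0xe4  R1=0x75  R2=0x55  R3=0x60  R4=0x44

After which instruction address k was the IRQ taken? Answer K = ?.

after  0: R0=0xe4 R1=0x60 R2=0x84 R3=0xc9 R4=0x5c  N=1 Z=0
after  1: R0=0xe4 R1=0x60 R2=0x84 R3=0x91 R4=0x5c  N=1 Z=0
after  2: R0=0xe4 R1=0x60 R2=0x15 R3=0x91 R4=0x5c  N=0 Z=0
after  3: R0=0xe4 R1=0x60 R2=0x15 R3=0x60 R4=0x5c  N=0 Z=0
after  4: R0=0xe4 R1=0x60 R2=0x15 R3=0x60 R4=0x44  N=0 Z=0
after  5: R0=0xe4 R1=0x60 R2=0x55 R3=0x60 R4=0x44  N=0 Z=0
after  6: R0=0xe4 R1=0x75 R2=0x55 R3=0x60 R4=0x44  N=0 Z=0
-- IRQ taken; context saved, return-PC = 7 --

K = 6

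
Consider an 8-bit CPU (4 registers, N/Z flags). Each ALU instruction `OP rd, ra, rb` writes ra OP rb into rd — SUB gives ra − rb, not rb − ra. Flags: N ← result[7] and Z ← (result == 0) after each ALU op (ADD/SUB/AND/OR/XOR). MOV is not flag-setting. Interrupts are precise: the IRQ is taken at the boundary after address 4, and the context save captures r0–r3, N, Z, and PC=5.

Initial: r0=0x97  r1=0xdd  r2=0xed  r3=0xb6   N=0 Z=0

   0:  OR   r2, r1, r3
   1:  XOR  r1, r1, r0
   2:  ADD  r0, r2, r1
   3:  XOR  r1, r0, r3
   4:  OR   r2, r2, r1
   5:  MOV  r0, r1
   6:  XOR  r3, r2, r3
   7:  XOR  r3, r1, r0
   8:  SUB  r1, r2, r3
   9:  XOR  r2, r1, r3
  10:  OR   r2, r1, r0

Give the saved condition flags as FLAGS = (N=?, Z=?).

FLAGS = (N=1, Z=0)

after  0: r0=0x97 r1=0xdd r2=0xff r3=0xb6  N=1 Z=0
after  1: r0=0x97 r1=0x4a r2=0xff r3=0xb6  N=0 Z=0
after  2: r0=0x49 r1=0x4a r2=0xff r3=0xb6  N=0 Z=0
after  3: r0=0x49 r1=0xff r2=0xff r3=0xb6  N=1 Z=0
after  4: r0=0x49 r1=0xff r2=0xff r3=0xb6  N=1 Z=0
-- IRQ taken; context saved, return-PC = 5 --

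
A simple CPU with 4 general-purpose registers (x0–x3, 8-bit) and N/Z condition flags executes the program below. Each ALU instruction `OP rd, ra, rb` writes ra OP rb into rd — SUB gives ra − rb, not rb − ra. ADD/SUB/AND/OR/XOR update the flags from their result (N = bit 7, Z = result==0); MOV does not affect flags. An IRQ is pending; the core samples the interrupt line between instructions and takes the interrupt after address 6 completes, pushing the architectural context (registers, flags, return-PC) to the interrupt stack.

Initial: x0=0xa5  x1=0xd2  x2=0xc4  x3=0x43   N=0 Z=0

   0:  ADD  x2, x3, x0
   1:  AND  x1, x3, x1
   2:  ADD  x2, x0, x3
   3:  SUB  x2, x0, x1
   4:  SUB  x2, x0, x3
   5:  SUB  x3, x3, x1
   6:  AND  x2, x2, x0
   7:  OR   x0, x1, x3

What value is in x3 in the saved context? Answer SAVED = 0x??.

SAVED = 0x01

after  0: x0=0xa5 x1=0xd2 x2=0xe8 x3=0x43  N=1 Z=0
after  1: x0=0xa5 x1=0x42 x2=0xe8 x3=0x43  N=0 Z=0
after  2: x0=0xa5 x1=0x42 x2=0xe8 x3=0x43  N=1 Z=0
after  3: x0=0xa5 x1=0x42 x2=0x63 x3=0x43  N=0 Z=0
after  4: x0=0xa5 x1=0x42 x2=0x62 x3=0x43  N=0 Z=0
after  5: x0=0xa5 x1=0x42 x2=0x62 x3=0x01  N=0 Z=0
after  6: x0=0xa5 x1=0x42 x2=0x20 x3=0x01  N=0 Z=0
-- IRQ taken; context saved, return-PC = 7 --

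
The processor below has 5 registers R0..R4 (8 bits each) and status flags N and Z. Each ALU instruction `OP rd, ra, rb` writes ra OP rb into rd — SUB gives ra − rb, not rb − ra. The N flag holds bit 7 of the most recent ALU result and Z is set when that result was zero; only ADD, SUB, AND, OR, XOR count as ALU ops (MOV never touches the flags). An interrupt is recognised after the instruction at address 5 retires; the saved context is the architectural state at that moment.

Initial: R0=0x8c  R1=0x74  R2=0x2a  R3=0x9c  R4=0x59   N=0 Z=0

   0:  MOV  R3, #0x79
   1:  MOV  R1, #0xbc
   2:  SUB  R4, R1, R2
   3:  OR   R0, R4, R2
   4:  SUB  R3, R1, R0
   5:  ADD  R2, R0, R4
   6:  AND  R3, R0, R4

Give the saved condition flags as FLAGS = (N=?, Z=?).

FLAGS = (N=0, Z=0)

after  0: R0=0x8c R1=0x74 R2=0x2a R3=0x79 R4=0x59  N=0 Z=0
after  1: R0=0x8c R1=0xbc R2=0x2a R3=0x79 R4=0x59  N=0 Z=0
after  2: R0=0x8c R1=0xbc R2=0x2a R3=0x79 R4=0x92  N=1 Z=0
after  3: R0=0xba R1=0xbc R2=0x2a R3=0x79 R4=0x92  N=1 Z=0
after  4: R0=0xba R1=0xbc R2=0x2a R3=0x02 R4=0x92  N=0 Z=0
after  5: R0=0xba R1=0xbc R2=0x4c R3=0x02 R4=0x92  N=0 Z=0
-- IRQ taken; context saved, return-PC = 6 --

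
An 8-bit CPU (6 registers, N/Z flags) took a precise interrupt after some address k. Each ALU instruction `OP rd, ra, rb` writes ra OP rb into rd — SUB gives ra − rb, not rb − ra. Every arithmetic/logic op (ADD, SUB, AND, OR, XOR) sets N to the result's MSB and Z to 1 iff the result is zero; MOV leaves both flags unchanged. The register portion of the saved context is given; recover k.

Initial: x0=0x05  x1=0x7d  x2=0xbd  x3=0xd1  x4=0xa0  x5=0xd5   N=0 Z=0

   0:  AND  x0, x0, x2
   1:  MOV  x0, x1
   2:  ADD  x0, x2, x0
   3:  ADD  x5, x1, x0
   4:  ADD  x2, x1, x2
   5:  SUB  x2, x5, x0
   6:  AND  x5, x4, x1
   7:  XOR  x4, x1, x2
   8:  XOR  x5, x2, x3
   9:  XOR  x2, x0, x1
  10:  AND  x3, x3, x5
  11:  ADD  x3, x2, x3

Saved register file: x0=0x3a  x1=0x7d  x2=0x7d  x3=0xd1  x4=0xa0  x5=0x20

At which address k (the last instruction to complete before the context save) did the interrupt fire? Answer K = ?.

after  0: x0=0x05 x1=0x7d x2=0xbd x3=0xd1 x4=0xa0 x5=0xd5  N=0 Z=0
after  1: x0=0x7d x1=0x7d x2=0xbd x3=0xd1 x4=0xa0 x5=0xd5  N=0 Z=0
after  2: x0=0x3a x1=0x7d x2=0xbd x3=0xd1 x4=0xa0 x5=0xd5  N=0 Z=0
after  3: x0=0x3a x1=0x7d x2=0xbd x3=0xd1 x4=0xa0 x5=0xb7  N=1 Z=0
after  4: x0=0x3a x1=0x7d x2=0x3a x3=0xd1 x4=0xa0 x5=0xb7  N=0 Z=0
after  5: x0=0x3a x1=0x7d x2=0x7d x3=0xd1 x4=0xa0 x5=0xb7  N=0 Z=0
after  6: x0=0x3a x1=0x7d x2=0x7d x3=0xd1 x4=0xa0 x5=0x20  N=0 Z=0
-- IRQ taken; context saved, return-PC = 7 --

K = 6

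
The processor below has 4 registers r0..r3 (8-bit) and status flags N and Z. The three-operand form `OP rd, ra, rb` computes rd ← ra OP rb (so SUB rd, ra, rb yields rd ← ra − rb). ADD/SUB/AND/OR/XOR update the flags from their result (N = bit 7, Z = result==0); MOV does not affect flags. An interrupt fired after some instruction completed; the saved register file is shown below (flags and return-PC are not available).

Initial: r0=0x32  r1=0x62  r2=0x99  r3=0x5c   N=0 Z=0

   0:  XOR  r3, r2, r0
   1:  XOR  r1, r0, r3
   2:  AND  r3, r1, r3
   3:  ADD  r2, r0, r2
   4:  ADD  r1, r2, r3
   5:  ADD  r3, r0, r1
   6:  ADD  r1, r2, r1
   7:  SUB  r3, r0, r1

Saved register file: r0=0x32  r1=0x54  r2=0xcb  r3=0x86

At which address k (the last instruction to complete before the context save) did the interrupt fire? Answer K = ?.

after  0: r0=0x32 r1=0x62 r2=0x99 r3=0xab  N=1 Z=0
after  1: r0=0x32 r1=0x99 r2=0x99 r3=0xab  N=1 Z=0
after  2: r0=0x32 r1=0x99 r2=0x99 r3=0x89  N=1 Z=0
after  3: r0=0x32 r1=0x99 r2=0xcb r3=0x89  N=1 Z=0
after  4: r0=0x32 r1=0x54 r2=0xcb r3=0x89  N=0 Z=0
after  5: r0=0x32 r1=0x54 r2=0xcb r3=0x86  N=1 Z=0
-- IRQ taken; context saved, return-PC = 6 --

K = 5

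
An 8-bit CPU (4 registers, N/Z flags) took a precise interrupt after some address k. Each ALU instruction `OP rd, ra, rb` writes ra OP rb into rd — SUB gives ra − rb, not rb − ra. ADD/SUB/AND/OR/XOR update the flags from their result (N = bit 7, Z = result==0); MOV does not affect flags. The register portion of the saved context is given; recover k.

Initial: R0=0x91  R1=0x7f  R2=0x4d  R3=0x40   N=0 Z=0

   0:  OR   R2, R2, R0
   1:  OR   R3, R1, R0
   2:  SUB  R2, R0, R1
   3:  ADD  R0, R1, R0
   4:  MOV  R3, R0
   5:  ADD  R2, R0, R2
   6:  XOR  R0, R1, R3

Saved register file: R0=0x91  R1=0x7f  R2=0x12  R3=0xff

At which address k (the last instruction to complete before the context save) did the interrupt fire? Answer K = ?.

after  0: R0=0x91 R1=0x7f R2=0xdd R3=0x40  N=1 Z=0
after  1: R0=0x91 R1=0x7f R2=0xdd R3=0xff  N=1 Z=0
after  2: R0=0x91 R1=0x7f R2=0x12 R3=0xff  N=0 Z=0
-- IRQ taken; context saved, return-PC = 3 --

K = 2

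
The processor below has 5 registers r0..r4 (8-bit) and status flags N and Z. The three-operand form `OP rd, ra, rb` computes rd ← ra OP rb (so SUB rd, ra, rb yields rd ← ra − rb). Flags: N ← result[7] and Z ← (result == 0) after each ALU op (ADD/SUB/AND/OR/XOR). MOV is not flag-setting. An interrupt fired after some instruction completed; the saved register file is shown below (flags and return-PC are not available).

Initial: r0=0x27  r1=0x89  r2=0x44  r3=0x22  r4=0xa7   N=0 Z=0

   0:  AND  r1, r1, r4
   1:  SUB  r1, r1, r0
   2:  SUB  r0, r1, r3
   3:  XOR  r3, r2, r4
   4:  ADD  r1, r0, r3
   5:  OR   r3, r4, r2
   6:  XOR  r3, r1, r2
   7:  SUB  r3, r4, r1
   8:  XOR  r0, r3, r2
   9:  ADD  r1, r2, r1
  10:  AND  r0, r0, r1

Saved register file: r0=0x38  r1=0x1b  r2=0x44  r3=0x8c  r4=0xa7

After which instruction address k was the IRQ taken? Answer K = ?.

after  0: r0=0x27 r1=0x81 r2=0x44 r3=0x22 r4=0xa7  N=1 Z=0
after  1: r0=0x27 r1=0x5a r2=0x44 r3=0x22 r4=0xa7  N=0 Z=0
after  2: r0=0x38 r1=0x5a r2=0x44 r3=0x22 r4=0xa7  N=0 Z=0
after  3: r0=0x38 r1=0x5a r2=0x44 r3=0xe3 r4=0xa7  N=1 Z=0
after  4: r0=0x38 r1=0x1b r2=0x44 r3=0xe3 r4=0xa7  N=0 Z=0
after  5: r0=0x38 r1=0x1b r2=0x44 r3=0xe7 r4=0xa7  N=1 Z=0
after  6: r0=0x38 r1=0x1b r2=0x44 r3=0x5f r4=0xa7  N=0 Z=0
after  7: r0=0x38 r1=0x1b r2=0x44 r3=0x8c r4=0xa7  N=1 Z=0
-- IRQ taken; context saved, return-PC = 8 --

K = 7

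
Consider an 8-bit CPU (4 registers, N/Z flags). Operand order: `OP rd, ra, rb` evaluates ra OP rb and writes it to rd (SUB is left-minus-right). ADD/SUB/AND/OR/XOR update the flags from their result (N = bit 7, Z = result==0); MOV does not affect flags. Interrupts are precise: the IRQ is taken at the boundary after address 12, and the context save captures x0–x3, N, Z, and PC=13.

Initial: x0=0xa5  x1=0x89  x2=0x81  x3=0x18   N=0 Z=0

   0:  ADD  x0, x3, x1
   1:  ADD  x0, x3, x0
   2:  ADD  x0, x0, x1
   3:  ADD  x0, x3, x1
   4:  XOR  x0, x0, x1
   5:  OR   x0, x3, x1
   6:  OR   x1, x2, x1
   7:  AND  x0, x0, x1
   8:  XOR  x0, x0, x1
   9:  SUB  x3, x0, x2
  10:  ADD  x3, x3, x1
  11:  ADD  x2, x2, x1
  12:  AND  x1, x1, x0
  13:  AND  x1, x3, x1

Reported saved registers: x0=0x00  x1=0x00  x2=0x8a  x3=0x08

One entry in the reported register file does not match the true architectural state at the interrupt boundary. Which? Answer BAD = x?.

BAD = x2

after  0: x0=0xa1 x1=0x89 x2=0x81 x3=0x18  N=1 Z=0
after  1: x0=0xb9 x1=0x89 x2=0x81 x3=0x18  N=1 Z=0
after  2: x0=0x42 x1=0x89 x2=0x81 x3=0x18  N=0 Z=0
after  3: x0=0xa1 x1=0x89 x2=0x81 x3=0x18  N=1 Z=0
after  4: x0=0x28 x1=0x89 x2=0x81 x3=0x18  N=0 Z=0
after  5: x0=0x99 x1=0x89 x2=0x81 x3=0x18  N=1 Z=0
after  6: x0=0x99 x1=0x89 x2=0x81 x3=0x18  N=1 Z=0
after  7: x0=0x89 x1=0x89 x2=0x81 x3=0x18  N=1 Z=0
after  8: x0=0x00 x1=0x89 x2=0x81 x3=0x18  N=0 Z=1
after  9: x0=0x00 x1=0x89 x2=0x81 x3=0x7f  N=0 Z=0
after 10: x0=0x00 x1=0x89 x2=0x81 x3=0x08  N=0 Z=0
after 11: x0=0x00 x1=0x89 x2=0x0a x3=0x08  N=0 Z=0
after 12: x0=0x00 x1=0x00 x2=0x0a x3=0x08  N=0 Z=1
-- IRQ taken; context saved, return-PC = 13 --
mismatch: x2: reported 0x8a vs actual 0x0a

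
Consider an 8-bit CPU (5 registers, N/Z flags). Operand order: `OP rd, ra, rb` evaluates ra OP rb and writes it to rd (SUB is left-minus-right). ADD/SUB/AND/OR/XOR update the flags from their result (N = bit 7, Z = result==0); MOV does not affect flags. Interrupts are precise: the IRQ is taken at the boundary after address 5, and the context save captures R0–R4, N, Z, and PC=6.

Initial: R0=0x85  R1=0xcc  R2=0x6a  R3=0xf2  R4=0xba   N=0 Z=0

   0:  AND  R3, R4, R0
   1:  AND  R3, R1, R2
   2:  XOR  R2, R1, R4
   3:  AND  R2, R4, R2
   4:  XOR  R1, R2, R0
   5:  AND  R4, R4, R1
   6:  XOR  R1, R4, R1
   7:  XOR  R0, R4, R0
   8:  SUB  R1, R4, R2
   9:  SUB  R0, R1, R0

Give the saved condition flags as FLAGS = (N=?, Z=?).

FLAGS = (N=1, Z=0)

after  0: R0=0x85 R1=0xcc R2=0x6a R3=0x80 R4=0xba  N=1 Z=0
after  1: R0=0x85 R1=0xcc R2=0x6a R3=0x48 R4=0xba  N=0 Z=0
after  2: R0=0x85 R1=0xcc R2=0x76 R3=0x48 R4=0xba  N=0 Z=0
after  3: R0=0x85 R1=0xcc R2=0x32 R3=0x48 R4=0xba  N=0 Z=0
after  4: R0=0x85 R1=0xb7 R2=0x32 R3=0x48 R4=0xba  N=1 Z=0
after  5: R0=0x85 R1=0xb7 R2=0x32 R3=0x48 R4=0xb2  N=1 Z=0
-- IRQ taken; context saved, return-PC = 6 --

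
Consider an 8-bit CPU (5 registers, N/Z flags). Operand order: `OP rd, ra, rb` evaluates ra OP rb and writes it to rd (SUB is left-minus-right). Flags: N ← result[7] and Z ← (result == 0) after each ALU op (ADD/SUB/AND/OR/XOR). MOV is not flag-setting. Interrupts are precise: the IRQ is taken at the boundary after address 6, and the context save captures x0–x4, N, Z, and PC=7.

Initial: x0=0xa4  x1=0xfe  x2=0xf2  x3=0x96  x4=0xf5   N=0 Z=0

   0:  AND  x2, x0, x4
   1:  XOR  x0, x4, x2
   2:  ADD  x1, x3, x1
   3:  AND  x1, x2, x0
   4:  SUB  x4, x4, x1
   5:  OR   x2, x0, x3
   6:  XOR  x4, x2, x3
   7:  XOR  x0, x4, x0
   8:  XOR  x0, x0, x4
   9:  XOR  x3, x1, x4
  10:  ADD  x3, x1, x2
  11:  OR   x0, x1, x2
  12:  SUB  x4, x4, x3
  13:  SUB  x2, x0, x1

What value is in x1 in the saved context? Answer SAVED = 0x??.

after  0: x0=0xa4 x1=0xfe x2=0xa4 x3=0x96 x4=0xf5  N=1 Z=0
after  1: x0=0x51 x1=0xfe x2=0xa4 x3=0x96 x4=0xf5  N=0 Z=0
after  2: x0=0x51 x1=0x94 x2=0xa4 x3=0x96 x4=0xf5  N=1 Z=0
after  3: x0=0x51 x1=0x00 x2=0xa4 x3=0x96 x4=0xf5  N=0 Z=1
after  4: x0=0x51 x1=0x00 x2=0xa4 x3=0x96 x4=0xf5  N=1 Z=0
after  5: x0=0x51 x1=0x00 x2=0xd7 x3=0x96 x4=0xf5  N=1 Z=0
after  6: x0=0x51 x1=0x00 x2=0xd7 x3=0x96 x4=0x41  N=0 Z=0
-- IRQ taken; context saved, return-PC = 7 --

SAVED = 0x00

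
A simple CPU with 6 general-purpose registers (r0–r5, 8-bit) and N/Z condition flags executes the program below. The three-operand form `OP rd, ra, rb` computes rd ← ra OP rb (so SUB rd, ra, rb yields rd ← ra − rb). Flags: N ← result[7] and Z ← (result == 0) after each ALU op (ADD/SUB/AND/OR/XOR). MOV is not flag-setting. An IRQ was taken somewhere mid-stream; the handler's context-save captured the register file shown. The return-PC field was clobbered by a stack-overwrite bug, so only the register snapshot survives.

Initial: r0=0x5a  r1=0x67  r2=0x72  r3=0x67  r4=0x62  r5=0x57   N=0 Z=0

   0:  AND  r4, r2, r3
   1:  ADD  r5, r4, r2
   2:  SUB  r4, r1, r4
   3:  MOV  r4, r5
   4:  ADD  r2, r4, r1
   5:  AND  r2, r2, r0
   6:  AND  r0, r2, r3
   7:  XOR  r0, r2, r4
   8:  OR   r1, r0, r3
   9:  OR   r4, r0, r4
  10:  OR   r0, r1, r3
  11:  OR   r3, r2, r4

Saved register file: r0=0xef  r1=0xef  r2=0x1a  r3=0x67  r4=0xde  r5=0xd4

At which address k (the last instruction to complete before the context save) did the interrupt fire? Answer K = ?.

K = 10

after  0: r0=0x5a r1=0x67 r2=0x72 r3=0x67 r4=0x62 r5=0x57  N=0 Z=0
after  1: r0=0x5a r1=0x67 r2=0x72 r3=0x67 r4=0x62 r5=0xd4  N=1 Z=0
after  2: r0=0x5a r1=0x67 r2=0x72 r3=0x67 r4=0x05 r5=0xd4  N=0 Z=0
after  3: r0=0x5a r1=0x67 r2=0x72 r3=0x67 r4=0xd4 r5=0xd4  N=0 Z=0
after  4: r0=0x5a r1=0x67 r2=0x3b r3=0x67 r4=0xd4 r5=0xd4  N=0 Z=0
after  5: r0=0x5a r1=0x67 r2=0x1a r3=0x67 r4=0xd4 r5=0xd4  N=0 Z=0
after  6: r0=0x02 r1=0x67 r2=0x1a r3=0x67 r4=0xd4 r5=0xd4  N=0 Z=0
after  7: r0=0xce r1=0x67 r2=0x1a r3=0x67 r4=0xd4 r5=0xd4  N=1 Z=0
after  8: r0=0xce r1=0xef r2=0x1a r3=0x67 r4=0xd4 r5=0xd4  N=1 Z=0
after  9: r0=0xce r1=0xef r2=0x1a r3=0x67 r4=0xde r5=0xd4  N=1 Z=0
after 10: r0=0xef r1=0xef r2=0x1a r3=0x67 r4=0xde r5=0xd4  N=1 Z=0
-- IRQ taken; context saved, return-PC = 11 --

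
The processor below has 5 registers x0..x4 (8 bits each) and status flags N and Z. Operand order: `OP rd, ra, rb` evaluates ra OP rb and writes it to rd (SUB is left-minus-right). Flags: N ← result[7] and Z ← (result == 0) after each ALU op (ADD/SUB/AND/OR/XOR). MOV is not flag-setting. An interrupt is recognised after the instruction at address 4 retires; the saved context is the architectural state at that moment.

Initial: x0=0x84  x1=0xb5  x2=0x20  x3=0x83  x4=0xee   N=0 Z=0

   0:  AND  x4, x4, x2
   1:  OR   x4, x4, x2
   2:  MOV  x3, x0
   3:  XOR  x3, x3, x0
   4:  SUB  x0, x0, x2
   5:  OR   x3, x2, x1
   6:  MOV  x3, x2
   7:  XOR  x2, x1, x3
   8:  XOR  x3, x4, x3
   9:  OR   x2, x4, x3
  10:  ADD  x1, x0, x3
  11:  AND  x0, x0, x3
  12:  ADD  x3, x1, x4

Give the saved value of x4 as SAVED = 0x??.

after  0: x0=0x84 x1=0xb5 x2=0x20 x3=0x83 x4=0x20  N=0 Z=0
after  1: x0=0x84 x1=0xb5 x2=0x20 x3=0x83 x4=0x20  N=0 Z=0
after  2: x0=0x84 x1=0xb5 x2=0x20 x3=0x84 x4=0x20  N=0 Z=0
after  3: x0=0x84 x1=0xb5 x2=0x20 x3=0x00 x4=0x20  N=0 Z=1
after  4: x0=0x64 x1=0xb5 x2=0x20 x3=0x00 x4=0x20  N=0 Z=0
-- IRQ taken; context saved, return-PC = 5 --

SAVED = 0x20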